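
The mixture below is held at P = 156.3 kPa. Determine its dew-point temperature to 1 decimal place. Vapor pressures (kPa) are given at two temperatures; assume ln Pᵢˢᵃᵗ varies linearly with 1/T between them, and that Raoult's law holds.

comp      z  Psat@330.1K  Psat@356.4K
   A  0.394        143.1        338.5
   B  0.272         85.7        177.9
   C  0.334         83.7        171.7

Dew-point temperature: Σzᵢ·P/Pᵢˢᵃᵗ(T) = 1. Interpolate ln Pᵢˢᵃᵗ = aᵢ + bᵢ/T.
  T = 330.1 K: ΣzᵢP/Pᵢˢᵃᵗ = 1.5501
  T = 356.4 K: ΣzᵢP/Pᵢˢᵃᵗ = 0.7249
  T = 343.2 K: ΣzᵢP/Pᵢˢᵃᵗ = 1.0458
  T = 349.8 K: ΣzᵢP/Pᵢˢᵃᵗ = 0.8676
  T = 346.5 K: ΣzᵢP/Pᵢˢᵃᵗ = 0.9517
  T = 344.9 K: ΣzᵢP/Pᵢˢᵃᵗ = 0.9960
Interpolating between 343.2 K and 344.9 K gives T ≈ 344.8 K.

T = 344.8 K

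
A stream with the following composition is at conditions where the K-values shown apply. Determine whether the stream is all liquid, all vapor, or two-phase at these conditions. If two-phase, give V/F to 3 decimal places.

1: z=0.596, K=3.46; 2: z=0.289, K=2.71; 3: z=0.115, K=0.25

all vapor

ΣzᵢKᵢ = 2.874; Σzᵢ/Kᵢ = 0.739.
Since Σzᵢ/Kᵢ < 1 the mixture is above its dew point — single vapor phase.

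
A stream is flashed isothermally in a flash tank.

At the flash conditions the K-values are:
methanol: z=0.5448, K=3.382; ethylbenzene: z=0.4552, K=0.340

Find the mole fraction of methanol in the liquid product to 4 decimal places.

x_methanol = 0.2170

Let β = V/F and solve Σ zᵢ(Kᵢ−1)/(1+β(Kᵢ−1)) = 0.
g(0) = ΣzᵢKᵢ − 1 = 0.9973 and g(1) = 1 − Σzᵢ/Kᵢ = -0.4999, so a root lies in (0, 1).
Binary case is linear: z₁(K₁−1)(1+β(K₂−1)) + z₂(K₂−1)(1+β(K₁−1)) = 0
⇒ β = [z₁(K₁−1)+z₂(K₂−1)] / [−(K₁−1)(K₂−1)] = 0.99728/1.57212 = 0.6344
Compositions from xᵢ = zᵢ/(1+β(Kᵢ−1)), yᵢ = Kᵢxᵢ:
  methanol: x = 0.2170, y = 0.7338
  ethylbenzene: x = 0.7830, y = 0.2662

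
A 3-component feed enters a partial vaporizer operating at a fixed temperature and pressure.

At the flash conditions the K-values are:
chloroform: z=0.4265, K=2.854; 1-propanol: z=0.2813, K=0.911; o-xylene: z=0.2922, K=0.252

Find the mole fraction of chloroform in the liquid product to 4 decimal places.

Rachford–Rice: g(ψ) = Σ zᵢ(Kᵢ−1)/(1+ψ(Kᵢ−1)) = 0.
Feasibility: ΣzᵢKᵢ = 1.5471, Σzᵢ/Kᵢ = 1.6177 — both > 1, two phases present.
Newton iteration, ψ⁰ = 0.41:
  ψ = 0.4100: g = 0.10801, g' = -0.8157 → ψ = 0.5424
  ψ = 0.5424: g = 0.00016, g' = -0.8298 → ψ = 0.5426
Converged at ψ = 0.5426.
Compositions from xᵢ = zᵢ/(1+ψ(Kᵢ−1)), yᵢ = Kᵢxᵢ:
  chloroform: x = 0.2126, y = 0.6068
  1-propanol: x = 0.2956, y = 0.2693
  o-xylene: x = 0.4918, y = 0.1239

x_chloroform = 0.2126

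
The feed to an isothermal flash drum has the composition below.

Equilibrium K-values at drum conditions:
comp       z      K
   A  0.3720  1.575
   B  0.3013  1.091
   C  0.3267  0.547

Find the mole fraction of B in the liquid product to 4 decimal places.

x_B = 0.2881

Material balance + equilibrium reduce to Σ zᵢ(Kᵢ−1)/(1+ψ(Kᵢ−1)) = 0.
Check two-phase: ΣzᵢKᵢ = 1.0933 > 1 and Σzᵢ/Kᵢ = 1.1096 > 1, so g(0) = 0.0933 > 0 and g(1) = -0.1096 < 0.
Newton iteration, ψ⁰ = 0.5:
  ψ = 0.5000: g = 0.00103, g' = -0.1885 → ψ = 0.5055
Converged at ψ = 0.5055.
Compositions from xᵢ = zᵢ/(1+ψ(Kᵢ−1)), yᵢ = Kᵢxᵢ:
  A: x = 0.2882, y = 0.4540
  B: x = 0.2881, y = 0.3143
  C: x = 0.4237, y = 0.2318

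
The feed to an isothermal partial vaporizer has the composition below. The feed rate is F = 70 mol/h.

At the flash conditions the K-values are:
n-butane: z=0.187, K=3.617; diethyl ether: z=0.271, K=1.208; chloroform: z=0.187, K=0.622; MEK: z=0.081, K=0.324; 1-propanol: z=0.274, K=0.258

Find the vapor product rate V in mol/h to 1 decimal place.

Material balance + equilibrium reduce to Σ zᵢ(Kᵢ−1)/(1+ψ(Kᵢ−1)) = 0.
Feasibility: ΣzᵢKᵢ = 1.217, Σzᵢ/Kᵢ = 1.889 — both > 1, two phases present.
Newton iteration, ψ⁰ = 0.5:
  ψ = 0.500: g = -0.2300, g' = -0.756 → ψ = 0.196
Converged at ψ = 0.196.
Then V = ψ·F = 0.1963·70 = 13.7 mol/h and L = F − V = 56.3 mol/h.

V = 13.7 mol/h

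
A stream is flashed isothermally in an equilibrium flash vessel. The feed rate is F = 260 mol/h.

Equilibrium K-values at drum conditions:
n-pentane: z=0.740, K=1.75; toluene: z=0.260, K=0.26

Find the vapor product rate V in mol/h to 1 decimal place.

V = 169.9 mol/h

Rachford–Rice: g(V/F) = Σ zᵢ(Kᵢ−1)/(1+V/F(Kᵢ−1)) = 0.
Feasibility: ΣzᵢKᵢ = 1.363, Σzᵢ/Kᵢ = 1.423 — both > 1, two phases present.
Binary case is linear: z₁(K₁−1)(1+V/F(K₂−1)) + z₂(K₂−1)(1+V/F(K₁−1)) = 0
⇒ V/F = [z₁(K₁−1)+z₂(K₂−1)] / [−(K₁−1)(K₂−1)] = 0.3626/0.5550 = 0.653
Then V = V/F·F = 0.6533·260 = 169.9 mol/h and L = F − V = 90.1 mol/h.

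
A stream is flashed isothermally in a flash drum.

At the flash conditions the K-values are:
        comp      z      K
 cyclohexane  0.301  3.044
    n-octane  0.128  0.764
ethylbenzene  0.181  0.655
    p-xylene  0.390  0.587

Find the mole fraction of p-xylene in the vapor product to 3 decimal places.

Rachford–Rice: g(ψ) = Σ zᵢ(Kᵢ−1)/(1+ψ(Kᵢ−1)) = 0.
Check two-phase: ΣzᵢKᵢ = 1.362 > 1 and Σzᵢ/Kᵢ = 1.207 > 1, so g(0) = 0.362 > 0 and g(1) = -0.207 < 0.
Newton iteration, ψ⁰ = 0.31:
  ψ = 0.310: g = 0.0894, g' = -0.594 → ψ = 0.460
  ψ = 0.460: g = 0.0099, g' = -0.475 → ψ = 0.481
  ψ = 0.481: g = 0.0001, g' = -0.463 → ψ = 0.482
Converged at ψ = 0.482.
Compositions from xᵢ = zᵢ/(1+ψ(Kᵢ−1)), yᵢ = Kᵢxᵢ:
  cyclohexane: x = 0.152, y = 0.462
  n-octane: x = 0.144, y = 0.110
  ethylbenzene: x = 0.217, y = 0.142
  p-xylene: x = 0.487, y = 0.286

y_p-xylene = 0.286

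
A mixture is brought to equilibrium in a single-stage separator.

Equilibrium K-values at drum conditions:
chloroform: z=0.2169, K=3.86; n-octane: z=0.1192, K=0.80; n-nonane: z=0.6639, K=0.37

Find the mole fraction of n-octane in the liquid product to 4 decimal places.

Let ψ = V/F and solve Σ zᵢ(Kᵢ−1)/(1+ψ(Kᵢ−1)) = 0.
g(0) = ΣzᵢKᵢ − 1 = 0.1782 and g(1) = 1 − Σzᵢ/Kᵢ = -0.9995, so a root lies in (0, 1).
Iterate (Newton) starting at ψ = 0.5:
  ψ = 0.5000: g = -0.38180, g' = -0.8679 → ψ = 0.0601
  ψ = 0.0601: g = 0.07051, g' = -1.5815 → ψ = 0.1047
  ψ = 0.1047: g = 0.00527, g' = -1.3578 → ψ = 0.1086
Converged at ψ = 0.1086.
Compositions from xᵢ = zᵢ/(1+ψ(Kᵢ−1)), yᵢ = Kᵢxᵢ:
  chloroform: x = 0.1655, y = 0.6388
  n-octane: x = 0.1218, y = 0.0975
  n-nonane: x = 0.7127, y = 0.2637

x_n-octane = 0.1218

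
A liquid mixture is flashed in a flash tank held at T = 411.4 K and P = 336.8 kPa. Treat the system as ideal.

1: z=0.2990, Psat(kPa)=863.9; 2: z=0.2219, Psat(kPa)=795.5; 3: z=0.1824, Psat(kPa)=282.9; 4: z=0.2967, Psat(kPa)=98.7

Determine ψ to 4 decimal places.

ψ = 0.6143

Raoult's law: Kᵢ = Pᵢˢᵃᵗ/P = Pᵢˢᵃᵗ/336.8.
  K_1 = 863.9/336.8 = 2.565024, K_2 = 795.5/336.8 = 2.361936, K_3 = 282.9/336.8 = 0.839964, K_4 = 98.7/336.8 = 0.293052
Iterate (Newton) starting at ψ = 0.44:
  ψ = 0.4400: g = 0.13023, g' = -0.7356 → ψ = 0.6170
  ψ = 0.6170: g = -0.00217, g' = -0.7833 → ψ = 0.6143
Converged at ψ = 0.6143.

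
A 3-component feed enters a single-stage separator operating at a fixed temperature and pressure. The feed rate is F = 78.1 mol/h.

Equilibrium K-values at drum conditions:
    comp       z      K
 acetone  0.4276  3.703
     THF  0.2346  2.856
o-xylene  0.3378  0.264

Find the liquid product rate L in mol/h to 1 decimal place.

Material balance + equilibrium reduce to Σ zᵢ(Kᵢ−1)/(1+β(Kᵢ−1)) = 0.
Feasibility: ΣzᵢKᵢ = 2.3426, Σzᵢ/Kᵢ = 1.4772 — both > 1, two phases present.
Iterate (Newton) starting at β = 0.5:
  β = 0.5000: g = 0.32397, g' = -1.2405 → β = 0.7612
  β = 0.7612: g = -0.00682, g' = -1.4191 → β = 0.7564
  β = 0.7564: g = -0.00003, g' = -1.4080 → β = 0.7563
Converged at β = 0.7563.
Then V = β·F = 0.7563·78.1 = 59.1 mol/h and L = F − V = 19.0 mol/h.

L = 19.0 mol/h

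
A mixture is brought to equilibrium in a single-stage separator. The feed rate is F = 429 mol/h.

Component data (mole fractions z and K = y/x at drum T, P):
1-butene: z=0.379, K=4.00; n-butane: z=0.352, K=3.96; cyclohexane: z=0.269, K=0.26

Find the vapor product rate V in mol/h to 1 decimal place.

Newton–Raphson from ψ = 0.31:
  ψ = 0.310: g = 0.8741, g' = -2.002 → ψ = 0.747
  ψ = 0.747: g = 0.2308, g' = -1.360 → ψ = 0.916
  ψ = 0.916: g = -0.0343, g' = -1.888 → ψ = 0.898
Converged at ψ = 0.898.
Then V = ψ·F = 0.8976·429 = 385.1 mol/h and L = F − V = 43.9 mol/h.

V = 385.1 mol/h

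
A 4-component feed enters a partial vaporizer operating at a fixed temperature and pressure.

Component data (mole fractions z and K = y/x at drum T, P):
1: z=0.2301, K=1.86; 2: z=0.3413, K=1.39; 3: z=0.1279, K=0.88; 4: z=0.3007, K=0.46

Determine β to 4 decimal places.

Iterate (Newton) starting at β = 0.5:
  β = 0.5000: g = 0.01101, g' = -0.2862 → β = 0.5385
  β = 0.5385: g = -0.00010, g' = -0.2914 → β = 0.5381
Converged at β = 0.5381.

β = 0.5381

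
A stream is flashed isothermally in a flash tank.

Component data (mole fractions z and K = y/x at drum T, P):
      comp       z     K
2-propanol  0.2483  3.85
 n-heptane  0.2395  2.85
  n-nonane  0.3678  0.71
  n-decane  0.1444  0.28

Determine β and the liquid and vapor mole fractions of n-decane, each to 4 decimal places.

Newton iteration, β⁰ = 0.5:
  β = 0.5000: g = 0.23478, g' = -0.7892 → β = 0.7975
  β = 0.7975: g = 0.01230, g' = -0.7873 → β = 0.8131
  β = 0.8131: g = -0.00012, g' = -0.8025 → β = 0.8130
Converged at β = 0.8130.
Compositions from xᵢ = zᵢ/(1+β(Kᵢ−1)), yᵢ = Kᵢxᵢ:
  2-propanol: x = 0.0749, y = 0.2882
  n-heptane: x = 0.0956, y = 0.2726
  n-nonane: x = 0.4813, y = 0.3417
  n-decane: x = 0.3482, y = 0.0975

β = 0.8130, x_n-decane = 0.3482, y_n-decane = 0.0975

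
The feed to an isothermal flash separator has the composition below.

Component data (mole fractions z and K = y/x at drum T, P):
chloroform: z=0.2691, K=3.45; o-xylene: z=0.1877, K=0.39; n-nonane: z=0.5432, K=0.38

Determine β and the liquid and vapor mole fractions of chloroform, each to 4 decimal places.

Iterate (Newton) starting at β = 0.51:
  β = 0.5100: g = -0.36564, g' = -0.9129 → β = 0.1095
  β = 0.1095: g = 0.03583, g' = -1.3247 → β = 0.1365
  β = 0.1365: g = 0.00119, g' = -1.2393 → β = 0.1375
Converged at β = 0.1375.
Compositions from xᵢ = zᵢ/(1+β(Kᵢ−1)), yᵢ = Kᵢxᵢ:
  chloroform: x = 0.2013, y = 0.6944
  o-xylene: x = 0.2049, y = 0.0799
  n-nonane: x = 0.5938, y = 0.2257

β = 0.1375, x_chloroform = 0.2013, y_chloroform = 0.6944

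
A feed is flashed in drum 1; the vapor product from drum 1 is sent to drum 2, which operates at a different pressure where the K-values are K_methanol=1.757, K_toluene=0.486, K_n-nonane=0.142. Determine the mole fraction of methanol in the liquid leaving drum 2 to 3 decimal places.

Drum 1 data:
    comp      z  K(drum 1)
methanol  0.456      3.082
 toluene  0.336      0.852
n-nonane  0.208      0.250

x_methanol (drum 2) = 0.448

Drum 1:
Newton–Raphson from ψ₁ = 0.5:
  ψ₁ = 0.500: g = 0.1619, g' = -0.783 → ψ₁ = 0.707
  ψ₁ = 0.707: g = -0.0034, g' = -0.863 → ψ₁ = 0.703
Converged at ψ₁ = 0.703.
Drum-1 compositions:
  methanol: x = 0.185, y = 0.571
  toluene: x = 0.375, y = 0.320
  n-nonane: x = 0.440, y = 0.110
Drum-2 feed = drum-1 vapor: z₂ = (0.5705, 0.3195, 0.1100).
Drum 2:
Iterate (Newton) starting at ψ₂ = 0.5:
  ψ₂ = 0.500: g = -0.0730, g' = -0.573 → ψ₂ = 0.373
  ψ₂ = 0.373: g = -0.0050, g' = -0.503 → ψ₂ = 0.363
Converged at ψ₂ = 0.363.
  methanol: x = 0.448, y = 0.786
  toluene: x = 0.393, y = 0.191
  n-nonane: x = 0.160, y = 0.023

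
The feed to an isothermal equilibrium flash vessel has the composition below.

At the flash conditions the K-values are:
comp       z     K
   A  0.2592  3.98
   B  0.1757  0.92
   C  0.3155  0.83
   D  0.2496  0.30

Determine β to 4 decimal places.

Material balance + equilibrium reduce to Σ zᵢ(Kᵢ−1)/(1+β(Kᵢ−1)) = 0.
g(0) = ΣzᵢKᵢ − 1 = 0.5300 and g(1) = 1 − Σzᵢ/Kᵢ = -0.4682, so a root lies in (0, 1).
Newton–Raphson from β = 0.67:
  β = 0.6700: g = -0.14666, g' = -0.7030 → β = 0.4614
  β = 0.4614: g = -0.00562, g' = -0.6869 → β = 0.4532
Converged at β = 0.4532.

β = 0.4532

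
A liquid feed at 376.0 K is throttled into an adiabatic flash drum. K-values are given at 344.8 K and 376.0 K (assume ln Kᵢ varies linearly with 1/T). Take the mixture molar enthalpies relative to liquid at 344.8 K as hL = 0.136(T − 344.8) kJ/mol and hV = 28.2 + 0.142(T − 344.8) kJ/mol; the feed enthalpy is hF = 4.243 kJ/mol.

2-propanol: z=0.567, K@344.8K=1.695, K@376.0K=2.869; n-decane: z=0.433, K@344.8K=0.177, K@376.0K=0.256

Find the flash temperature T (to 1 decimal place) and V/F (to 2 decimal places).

Adiabatic flash: solve Rachford–Rice at each trial T, then check hF = ψ·hV(T) + (1−ψ)·hL(T).
  T = 344.8 K: K = (1.695, 0.177), RR gives ψ = 0.066, H_out = 1.859 kJ/mol
  T = 376.0 K: K = (2.869, 0.256), RR gives ψ = 0.530, H_out = 19.300 kJ/mol
  T = 360.4 K: K = (2.230, 0.215), RR gives ψ = 0.370, H_out = 12.590 kJ/mol
  T = 352.6 K: K = (1.950, 0.195), RR gives ψ = 0.249, H_out = 8.093 kJ/mol
  T = 348.7 K: K = (1.820, 0.186), RR gives ψ = 0.168, H_out = 5.280 kJ/mol
  T = 346.8 K: K = (1.758, 0.182), RR gives ψ = 0.122, H_out = 3.705 kJ/mol
Linear interpolation between T = 346.8 (H_out = 3.705) and T = 348.7 (H_out = 5.280) on hF = 4.243 gives T ≈ 347.4 K, at which ψ = 0.14.

T = 347.4 K, V/F = 0.14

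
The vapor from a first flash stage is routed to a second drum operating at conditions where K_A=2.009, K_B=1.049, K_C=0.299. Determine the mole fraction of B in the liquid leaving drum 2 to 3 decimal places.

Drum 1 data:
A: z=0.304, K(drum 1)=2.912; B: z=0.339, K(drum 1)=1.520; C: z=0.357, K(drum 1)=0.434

Drum 1:
Let ψ₁ = V/F and solve Σ zᵢ(Kᵢ−1)/(1+ψ₁(Kᵢ−1)) = 0.
g(0) = ΣzᵢKᵢ − 1 = 0.555 and g(1) = 1 − Σzᵢ/Kᵢ = -0.150, so a root lies in (0, 1).
Newton iteration, ψ₁⁰ = 0.5:
  ψ₁ = 0.500: g = 0.1553, g' = -0.571 → ψ₁ = 0.772
  ψ₁ = 0.772: g = 0.0016, g' = -0.589 → ψ₁ = 0.775
Converged at ψ₁ = 0.775.
Drum-1 compositions:
  A: x = 0.123, y = 0.357
  B: x = 0.242, y = 0.367
  C: x = 0.636, y = 0.276
Drum-2 feed = drum-1 vapor: z₂ = (0.3567, 0.3673, 0.2760).
Drum 2:
Newton iteration, ψ₂⁰ = 0.36:
  ψ₂ = 0.360: g = 0.0230, g' = -0.439 → ψ₂ = 0.412
Converged at ψ₂ = 0.412.
  A: x = 0.252, y = 0.506
  B: x = 0.360, y = 0.378
  C: x = 0.388, y = 0.116

x_B (drum 2) = 0.360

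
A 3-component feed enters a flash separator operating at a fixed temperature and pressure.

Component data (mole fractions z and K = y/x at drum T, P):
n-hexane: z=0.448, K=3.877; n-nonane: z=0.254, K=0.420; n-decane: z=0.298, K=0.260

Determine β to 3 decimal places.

β = 0.476

Newton–Raphson from β = 0.58:
  β = 0.580: g = -0.1254, g' = -1.216 → β = 0.477
  β = 0.477: g = -0.0010, g' = -1.212 → β = 0.476
Converged at β = 0.476.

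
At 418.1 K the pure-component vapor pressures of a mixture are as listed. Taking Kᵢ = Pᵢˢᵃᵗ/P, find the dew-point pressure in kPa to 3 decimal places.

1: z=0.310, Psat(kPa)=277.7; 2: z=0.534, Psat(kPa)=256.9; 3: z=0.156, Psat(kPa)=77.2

At the dew point ψ → 1, so Σzᵢ/Kᵢ = 1 with Kᵢ = Pᵢˢᵃᵗ/P ⇒ 1/P = Σzᵢ/Pᵢˢᵃᵗ.
1/P = 0.310/277.7 + 0.534/256.9 + 0.156/77.2 = 0.005216 ⇒ P = 191.730 kPa

Pdew = 191.730 kPa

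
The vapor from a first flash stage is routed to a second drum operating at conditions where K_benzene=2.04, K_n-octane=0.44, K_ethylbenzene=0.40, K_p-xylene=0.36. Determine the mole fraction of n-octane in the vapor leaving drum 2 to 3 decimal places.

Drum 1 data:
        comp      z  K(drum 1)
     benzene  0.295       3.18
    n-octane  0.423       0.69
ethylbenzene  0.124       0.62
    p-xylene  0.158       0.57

y_n-octane (drum 2) = 0.174

Drum 1:
Rachford–Rice: g(ψ₁) = Σ zᵢ(Kᵢ−1)/(1+ψ₁(Kᵢ−1)) = 0.
Feasibility: ΣzᵢKᵢ = 1.397, Σzᵢ/Kᵢ = 1.183 — both > 1, two phases present.
Newton–Raphson from ψ₁ = 0.5:
  ψ₁ = 0.500: g = 0.0078, g' = -0.453 → ψ₁ = 0.517
Converged at ψ₁ = 0.517.
Drum-1 compositions:
  benzene: x = 0.139, y = 0.441
  n-octane: x = 0.504, y = 0.348
  ethylbenzene: x = 0.154, y = 0.096
  p-xylene: x = 0.203, y = 0.116
Drum-2 feed = drum-1 vapor: z₂ = (0.4408, 0.3476, 0.0957, 0.1158).
Drum 2:
Rachford–Rice: g(ψ₂) = Σ zᵢ(Kᵢ−1)/(1+ψ₂(Kᵢ−1)) = 0.
g(0) = ΣzᵢKᵢ − 1 = 0.132 and g(1) = 1 − Σzᵢ/Kᵢ = -0.567, so a root lies in (0, 1).
Iterate (Newton) starting at ψ₂ = 0.34:
  ψ₂ = 0.340: g = -0.0686, g' = -0.558 → ψ₂ = 0.217
  ψ₂ = 0.217: g = 0.0003, g' = -0.568 → ψ₂ = 0.218
Converged at ψ₂ = 0.218.
  benzene: x = 0.359, y = 0.733
  n-octane: x = 0.396, y = 0.174
  ethylbenzene: x = 0.110, y = 0.044
  p-xylene: x = 0.135, y = 0.048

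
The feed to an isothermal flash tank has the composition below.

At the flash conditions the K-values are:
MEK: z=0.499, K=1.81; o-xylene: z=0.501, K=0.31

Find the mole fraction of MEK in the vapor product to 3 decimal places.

y_MEK = 0.833

Rachford–Rice: g(V/F) = Σ zᵢ(Kᵢ−1)/(1+V/F(Kᵢ−1)) = 0.
Feasibility: ΣzᵢKᵢ = 1.058, Σzᵢ/Kᵢ = 1.892 — both > 1, two phases present.
Binary case is linear: z₁(K₁−1)(1+V/F(K₂−1)) + z₂(K₂−1)(1+V/F(K₁−1)) = 0
⇒ V/F = [z₁(K₁−1)+z₂(K₂−1)] / [−(K₁−1)(K₂−1)] = 0.0585/0.5589 = 0.105
Compositions from xᵢ = zᵢ/(1+V/F(Kᵢ−1)), yᵢ = Kᵢxᵢ:
  MEK: x = 0.460, y = 0.833
  o-xylene: x = 0.540, y = 0.167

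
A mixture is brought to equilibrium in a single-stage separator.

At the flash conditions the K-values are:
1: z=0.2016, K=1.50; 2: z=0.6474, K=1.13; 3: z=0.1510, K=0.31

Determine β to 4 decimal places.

β = 0.5028

Let β = V/F and solve Σ zᵢ(Kᵢ−1)/(1+β(Kᵢ−1)) = 0.
Check two-phase: ΣzᵢKᵢ = 1.0808 > 1 and Σzᵢ/Kᵢ = 1.1944 > 1, so g(0) = 0.0808 > 0 and g(1) = -0.1944 < 0.
Newton iteration, β⁰ = 0.55:
  β = 0.5500: g = -0.01031, g' = -0.2273 → β = 0.5046
  β = 0.5046: g = -0.00038, g' = -0.2110 → β = 0.5028
Converged at β = 0.5028.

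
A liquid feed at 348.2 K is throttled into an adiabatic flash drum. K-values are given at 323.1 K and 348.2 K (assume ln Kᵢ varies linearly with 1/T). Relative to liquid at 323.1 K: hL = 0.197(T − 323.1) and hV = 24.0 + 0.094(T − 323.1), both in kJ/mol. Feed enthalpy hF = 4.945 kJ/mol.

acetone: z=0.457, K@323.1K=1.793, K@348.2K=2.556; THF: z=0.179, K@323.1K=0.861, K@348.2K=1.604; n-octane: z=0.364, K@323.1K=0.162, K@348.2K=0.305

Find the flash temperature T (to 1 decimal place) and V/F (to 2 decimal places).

T = 327.1 K, V/F = 0.18

Adiabatic flash: solve Rachford–Rice at each trial T, then check hF = ψ·hV(T) + (1−ψ)·hL(T).
  T = 323.1 K: K = (1.793, 0.861, 0.162), RR gives ψ = 0.059, H_out = 1.426 kJ/mol
  T = 348.2 K: K = (2.556, 1.604, 0.305), RR gives ψ = 0.615, H_out = 18.124 kJ/mol
  T = 335.6 K: K = (2.153, 1.187, 0.225), RR gives ψ = 0.377, H_out = 11.023 kJ/mol
  T = 329.4 K: K = (1.970, 1.016, 0.192), RR gives ψ = 0.236, H_out = 6.745 kJ/mol
  T = 326.2 K: K = (1.879, 0.935, 0.176), RR gives ψ = 0.151, H_out = 4.195 kJ/mol
  T = 327.8 K: K = (1.924, 0.974, 0.184), RR gives ψ = 0.195, H_out = 5.505 kJ/mol
Linear interpolation between T = 326.2 (H_out = 4.195) and T = 327.8 (H_out = 5.505) on hF = 4.945 gives T ≈ 327.1 K, at which ψ = 0.18.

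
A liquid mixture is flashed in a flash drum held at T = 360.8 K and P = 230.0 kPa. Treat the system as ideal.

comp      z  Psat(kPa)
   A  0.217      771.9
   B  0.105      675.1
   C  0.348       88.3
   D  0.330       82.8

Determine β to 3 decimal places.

Raoult's law: Kᵢ = Pᵢˢᵃᵗ/P = Pᵢˢᵃᵗ/230.0.
  K_A = 771.9/230.0 = 3.35609, K_B = 675.1/230.0 = 2.93522, K_C = 88.3/230.0 = 0.38391, K_D = 82.8/230.0 = 0.36000
Rachford–Rice: g(β) = Σ zᵢ(Kᵢ−1)/(1+β(Kᵢ−1)) = 0.
g(0) = ΣzᵢKᵢ − 1 = 0.289 and g(1) = 1 − Σzᵢ/Kᵢ = -0.924, so a root lies in (0, 1).
Newton–Raphson from β = 0.57:
  β = 0.570: g = -0.3481, g' = -0.957 → β = 0.206
  β = 0.206: g = 0.0003, g' = -1.099 → β = 0.207
Converged at β = 0.207.

β = 0.207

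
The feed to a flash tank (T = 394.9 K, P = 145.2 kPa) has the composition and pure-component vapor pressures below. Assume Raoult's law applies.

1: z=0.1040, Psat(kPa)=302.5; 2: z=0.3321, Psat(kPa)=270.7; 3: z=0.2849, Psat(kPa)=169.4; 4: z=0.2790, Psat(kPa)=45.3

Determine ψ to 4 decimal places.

Raoult's law: Kᵢ = Pᵢˢᵃᵗ/P = Pᵢˢᵃᵗ/145.2.
  K_1 = 302.5/145.2 = 2.083333, K_2 = 270.7/145.2 = 1.864325, K_3 = 169.4/145.2 = 1.166667, K_4 = 45.3/145.2 = 0.311983
Let ψ = V/F and solve Σ zᵢ(Kᵢ−1)/(1+ψ(Kᵢ−1)) = 0.
g(0) = ΣzᵢKᵢ − 1 = 0.2552 and g(1) = 1 − Σzᵢ/Kᵢ = -0.3665, so a root lies in (0, 1).
Iterate (Newton) starting at ψ = 0.5:
  ψ = 0.5000: g = 0.02472, g' = -0.4860 → ψ = 0.5509
  ψ = 0.5509: g = -0.00060, g' = -0.5108 → ψ = 0.5497
Converged at ψ = 0.5497.

ψ = 0.5497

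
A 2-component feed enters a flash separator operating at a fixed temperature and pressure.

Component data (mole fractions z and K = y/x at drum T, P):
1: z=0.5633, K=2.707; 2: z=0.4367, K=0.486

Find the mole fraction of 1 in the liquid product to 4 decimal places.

x_1 = 0.2314

Iterate (Newton) starting at ψ = 0.5:
  ψ = 0.5000: g = 0.21667, g' = -0.6868 → ψ = 0.8155
  ψ = 0.8155: g = 0.01553, g' = -0.6288 → ψ = 0.8402
  ψ = 0.8402: g = -0.00007, g' = -0.6344 → ψ = 0.8401
Converged at ψ = 0.8401.
Compositions from xᵢ = zᵢ/(1+ψ(Kᵢ−1)), yᵢ = Kᵢxᵢ:
  1: x = 0.2314, y = 0.6265
  2: x = 0.7686, y = 0.3735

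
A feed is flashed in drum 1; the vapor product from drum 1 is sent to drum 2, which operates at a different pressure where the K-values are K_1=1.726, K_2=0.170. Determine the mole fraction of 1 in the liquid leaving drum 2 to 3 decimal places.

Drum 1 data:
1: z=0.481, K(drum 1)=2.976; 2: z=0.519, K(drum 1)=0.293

x_1 (drum 2) = 0.533

Drum 1:
Material balance + equilibrium reduce to Σ zᵢ(Kᵢ−1)/(1+ψ₁(Kᵢ−1)) = 0.
Feasibility: ΣzᵢKᵢ = 1.584, Σzᵢ/Kᵢ = 1.933 — both > 1, two phases present.
Binary case is linear: z₁(K₁−1)(1+ψ₁(K₂−1)) + z₂(K₂−1)(1+ψ₁(K₁−1)) = 0
⇒ ψ₁ = [z₁(K₁−1)+z₂(K₂−1)] / [−(K₁−1)(K₂−1)] = 0.5835/1.3970 = 0.418
Drum-1 compositions:
  1: x = 0.264, y = 0.784
  2: x = 0.736, y = 0.216
Drum-2 feed = drum-1 vapor: z₂ = (0.7842, 0.2158).
Drum 2:
Material balance + equilibrium reduce to Σ zᵢ(Kᵢ−1)/(1+ψ₂(Kᵢ−1)) = 0.
Check two-phase: ΣzᵢKᵢ = 1.390 > 1 and Σzᵢ/Kᵢ = 1.724 > 1, so g(0) = 0.390 > 0 and g(1) = -0.724 < 0.
Binary case is linear: z₁(K₁−1)(1+ψ₂(K₂−1)) + z₂(K₂−1)(1+ψ₂(K₁−1)) = 0
⇒ ψ₂ = [z₁(K₁−1)+z₂(K₂−1)] / [−(K₁−1)(K₂−1)] = 0.3902/0.6026 = 0.648
  1: x = 0.533, y = 0.921
  2: x = 0.467, y = 0.079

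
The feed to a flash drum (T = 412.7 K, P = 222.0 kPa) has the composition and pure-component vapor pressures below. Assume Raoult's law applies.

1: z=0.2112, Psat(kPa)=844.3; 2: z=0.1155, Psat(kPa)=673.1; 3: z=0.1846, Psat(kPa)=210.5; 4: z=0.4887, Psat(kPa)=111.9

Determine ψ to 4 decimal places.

ψ = 0.5511

Raoult's law: Kᵢ = Pᵢˢᵃᵗ/P = Pᵢˢᵃᵗ/222.0.
  K_1 = 844.3/222.0 = 3.803153, K_2 = 673.1/222.0 = 3.031982, K_3 = 210.5/222.0 = 0.948198, K_4 = 111.9/222.0 = 0.504054
Material balance + equilibrium reduce to Σ zᵢ(Kᵢ−1)/(1+ψ(Kᵢ−1)) = 0.
g(0) = ΣzᵢKᵢ − 1 = 0.5748 and g(1) = 1 − Σzᵢ/Kᵢ = -0.2579, so a root lies in (0, 1).
Iterate (Newton) starting at ψ = 0.5:
  ψ = 0.5000: g = 0.03083, g' = -0.6181 → ψ = 0.5499
  ψ = 0.5499: g = 0.00071, g' = -0.5911 → ψ = 0.5511
Converged at ψ = 0.5511.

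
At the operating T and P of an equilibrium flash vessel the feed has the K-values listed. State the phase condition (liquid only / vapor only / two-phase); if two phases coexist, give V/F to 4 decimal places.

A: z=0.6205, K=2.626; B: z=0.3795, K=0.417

two-phase, V/F = 0.8309

ΣzᵢKᵢ = 1.7877; Σzᵢ/Kᵢ = 1.1464.
Both exceed 1, so a two-phase solution exists.
Rachford–Rice: g(ψ) = Σ zᵢ(Kᵢ−1)/(1+ψ(Kᵢ−1)) = 0.
Newton–Raphson from ψ = 0.5:
  ψ = 0.5000: g = 0.24422, g' = -0.7561 → ψ = 0.8230
  ψ = 0.8230: g = 0.00616, g' = -0.7768 → ψ = 0.8310
  ψ = 0.8310: g = -0.00002, g' = -0.7821 → ψ = 0.8309
Converged at ψ = 0.8309.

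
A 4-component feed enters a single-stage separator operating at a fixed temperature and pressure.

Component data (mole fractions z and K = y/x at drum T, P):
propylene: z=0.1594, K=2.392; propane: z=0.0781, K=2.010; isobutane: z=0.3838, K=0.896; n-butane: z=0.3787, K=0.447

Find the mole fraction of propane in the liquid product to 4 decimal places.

x_propane = 0.0703

Newton iteration, ψ⁰ = 0.5:
  ψ = 0.5000: g = -0.14832, g' = -0.3684 → ψ = 0.0974
  ψ = 0.0974: g = 0.00554, g' = -0.4392 → ψ = 0.1100
  ψ = 0.1100: g = 0.00004, g' = -0.4324 → ψ = 0.1101
Converged at ψ = 0.1101.
Compositions from xᵢ = zᵢ/(1+ψ(Kᵢ−1)), yᵢ = Kᵢxᵢ:
  propylene: x = 0.1382, y = 0.3306
  propane: x = 0.0703, y = 0.1413
  isobutane: x = 0.3882, y = 0.3479
  n-butane: x = 0.4033, y = 0.1803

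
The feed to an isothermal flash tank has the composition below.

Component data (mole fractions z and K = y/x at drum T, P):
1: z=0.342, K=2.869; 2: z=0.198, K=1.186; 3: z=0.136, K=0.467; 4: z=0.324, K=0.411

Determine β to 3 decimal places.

Iterate (Newton) starting at β = 0.5:
  β = 0.500: g = -0.0052, g' = -0.623 → β = 0.492
Converged at β = 0.492.

β = 0.492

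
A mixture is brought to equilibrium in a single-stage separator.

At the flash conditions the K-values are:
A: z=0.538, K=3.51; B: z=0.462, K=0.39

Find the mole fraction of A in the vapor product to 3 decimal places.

Rachford–Rice: g(ψ) = Σ zᵢ(Kᵢ−1)/(1+ψ(Kᵢ−1)) = 0.
g(0) = ΣzᵢKᵢ − 1 = 1.069 and g(1) = 1 − Σzᵢ/Kᵢ = -0.338, so a root lies in (0, 1).
Newton iteration, ψ⁰ = 0.33:
  ψ = 0.330: g = 0.3858, g' = -1.283 → ψ = 0.631
  ψ = 0.631: g = 0.0649, g' = -0.962 → ψ = 0.698
Converged at ψ = 0.698.
Compositions from xᵢ = zᵢ/(1+ψ(Kᵢ−1)), yᵢ = Kᵢxᵢ:
  A: x = 0.196, y = 0.686
  B: x = 0.804, y = 0.314

y_A = 0.686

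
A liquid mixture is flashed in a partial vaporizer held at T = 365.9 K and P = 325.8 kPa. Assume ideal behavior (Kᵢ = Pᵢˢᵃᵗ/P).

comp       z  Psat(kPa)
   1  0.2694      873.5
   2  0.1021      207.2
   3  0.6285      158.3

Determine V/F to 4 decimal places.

Raoult's law: Kᵢ = Pᵢˢᵃᵗ/P = Pᵢˢᵃᵗ/325.8.
  K_1 = 873.5/325.8 = 2.681093, K_2 = 207.2/325.8 = 0.635973, K_3 = 158.3/325.8 = 0.485881
Material balance + equilibrium reduce to Σ zᵢ(Kᵢ−1)/(1+V/F(Kᵢ−1)) = 0.
g(0) = ΣzᵢKᵢ − 1 = 0.0926 and g(1) = 1 − Σzᵢ/Kᵢ = -0.5545, so a root lies in (0, 1).
Iterate (Newton) starting at V/F = 0.5:
  V/F = 0.5000: g = -0.23430, g' = -0.5459 → V/F = 0.0708
  V/F = 0.0708: g = 0.03122, g' = -0.8011 → V/F = 0.1098
  V/F = 0.1098: g = 0.00115, g' = -0.7439 → V/F = 0.1113
Converged at V/F = 0.1113.

V/F = 0.1113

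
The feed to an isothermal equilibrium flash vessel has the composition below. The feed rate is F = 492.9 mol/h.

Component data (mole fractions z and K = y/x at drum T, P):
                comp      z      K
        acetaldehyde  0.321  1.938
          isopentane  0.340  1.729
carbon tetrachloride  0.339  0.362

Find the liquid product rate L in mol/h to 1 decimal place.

L = 184.5 mol/h

Rachford–Rice: g(ψ) = Σ zᵢ(Kᵢ−1)/(1+ψ(Kᵢ−1)) = 0.
Check two-phase: ΣzᵢKᵢ = 1.333 > 1 and Σzᵢ/Kᵢ = 1.299 > 1, so g(0) = 0.333 > 0 and g(1) = -0.299 < 0.
Newton–Raphson from ψ = 0.49:
  ψ = 0.490: g = 0.0743, g' = -0.523 → ψ = 0.632
  ψ = 0.632: g = -0.0037, g' = -0.583 → ψ = 0.626
Converged at ψ = 0.626.
Then V = ψ·F = 0.6256·492.9 = 308.4 mol/h and L = F − V = 184.5 mol/h.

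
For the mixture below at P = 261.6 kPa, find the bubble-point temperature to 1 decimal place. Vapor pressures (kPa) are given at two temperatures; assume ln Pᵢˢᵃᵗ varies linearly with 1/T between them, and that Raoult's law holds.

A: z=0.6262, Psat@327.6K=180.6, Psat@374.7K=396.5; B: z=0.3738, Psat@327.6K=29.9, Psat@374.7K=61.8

Bubble-point temperature: ΣzᵢPᵢˢᵃᵗ(T) = P. Interpolate ln Pᵢˢᵃᵗ = aᵢ + bᵢ/T.
  T = 327.6 K: ΣzᵢPᵢˢᵃᵗ = 124.27 kPa
  T = 374.7 K: ΣzᵢPᵢˢᵃᵗ = 271.39 kPa
  T = 351.1 K: ΣzᵢPᵢˢᵃᵗ = 188.36 kPa
  T = 362.9 K: ΣzᵢPᵢˢᵃᵗ = 227.44 kPa
  T = 368.8 K: ΣzᵢPᵢˢᵃᵗ = 248.79 kPa
  T = 371.8 K: ΣzᵢPᵢˢᵃᵗ = 260.13 kPa
Interpolating between 371.8 K and 374.7 K gives T ≈ 372.2 K.

T = 372.2 K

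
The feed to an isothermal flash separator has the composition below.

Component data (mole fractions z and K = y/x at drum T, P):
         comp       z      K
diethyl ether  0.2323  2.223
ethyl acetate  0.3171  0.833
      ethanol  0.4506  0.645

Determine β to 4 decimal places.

β = 0.2043

Material balance + equilibrium reduce to Σ zᵢ(Kᵢ−1)/(1+β(Kᵢ−1)) = 0.
Check two-phase: ΣzᵢKᵢ = 1.0712 > 1 and Σzᵢ/Kᵢ = 1.1838 > 1, so g(0) = 0.0712 > 0 and g(1) = -0.1838 < 0.
Iterate (Newton) starting at β = 0.6:
  β = 0.6000: g = -0.09825, g' = -0.2182 → β = 0.1497
  β = 0.1497: g = 0.01688, g' = -0.3209 → β = 0.2023
  β = 0.2023: g = 0.00060, g' = -0.2987 → β = 0.2043
Converged at β = 0.2043.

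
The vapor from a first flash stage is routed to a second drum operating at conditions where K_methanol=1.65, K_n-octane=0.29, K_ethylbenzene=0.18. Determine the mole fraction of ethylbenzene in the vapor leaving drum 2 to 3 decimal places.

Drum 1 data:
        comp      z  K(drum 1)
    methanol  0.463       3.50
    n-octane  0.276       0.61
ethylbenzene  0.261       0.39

Drum 1:
Let ψ₁ = V/F and solve Σ zᵢ(Kᵢ−1)/(1+ψ₁(Kᵢ−1)) = 0.
Check two-phase: ΣzᵢKᵢ = 1.891 > 1 and Σzᵢ/Kᵢ = 1.254 > 1, so g(0) = 0.891 > 0 and g(1) = -0.254 < 0.
Newton iteration, ψ₁⁰ = 0.5:
  ψ₁ = 0.500: g = 0.1517, g' = -0.837 → ψ₁ = 0.681
  ψ₁ = 0.681: g = 0.0093, g' = -0.758 → ψ₁ = 0.693
Converged at ψ₁ = 0.693.
Drum-1 compositions:
  methanol: x = 0.169, y = 0.593
  n-octane: x = 0.378, y = 0.231
  ethylbenzene: x = 0.452, y = 0.176
Drum-2 feed = drum-1 vapor: z₂ = (0.5928, 0.2308, 0.1764).
Drum 2:
Let ψ₂ = V/F and solve Σ zᵢ(Kᵢ−1)/(1+ψ₂(Kᵢ−1)) = 0.
Check two-phase: ΣzᵢKᵢ = 1.077 > 1 and Σzᵢ/Kᵢ = 2.135 > 1, so g(0) = 0.077 > 0 and g(1) = -1.135 < 0.
Iterate (Newton) starting at ψ₂ = 0.48:
  ψ₂ = 0.480: g = -0.1934, g' = -0.736 → ψ₂ = 0.217
  ψ₂ = 0.217: g = -0.0320, g' = -0.531 → ψ₂ = 0.157
  ψ₂ = 0.157: g = -0.0007, g' = -0.510 → ψ₂ = 0.156
Converged at ψ₂ = 0.155.
  methanol: x = 0.538, y = 0.888
  n-octane: x = 0.259, y = 0.075
  ethylbenzene: x = 0.202, y = 0.036

y_ethylbenzene (drum 2) = 0.036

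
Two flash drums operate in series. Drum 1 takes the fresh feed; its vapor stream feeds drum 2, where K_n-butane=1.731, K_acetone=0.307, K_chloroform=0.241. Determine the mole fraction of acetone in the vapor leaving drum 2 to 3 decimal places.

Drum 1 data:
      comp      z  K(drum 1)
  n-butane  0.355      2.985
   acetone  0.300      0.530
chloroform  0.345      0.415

Drum 1:
Material balance + equilibrium reduce to Σ zᵢ(Kᵢ−1)/(1+ψ₁(Kᵢ−1)) = 0.
Feasibility: ΣzᵢKᵢ = 1.362, Σzᵢ/Kᵢ = 1.516 — both > 1, two phases present.
Newton–Raphson from ψ₁ = 0.5:
  ψ₁ = 0.500: g = -0.1159, g' = -0.701 → ψ₁ = 0.335
  ψ₁ = 0.335: g = 0.0051, g' = -0.781 → ψ₁ = 0.341
Converged at ψ₁ = 0.341.
Drum-1 compositions:
  n-butane: x = 0.212, y = 0.632
  acetone: x = 0.357, y = 0.189
  chloroform: x = 0.431, y = 0.179
Drum-2 feed = drum-1 vapor: z₂ = (0.6317, 0.1894, 0.1789).
Drum 2:
Iterate (Newton) starting at ψ₂ = 0.5:
  ψ₂ = 0.500: g = -0.0814, g' = -0.662 → ψ₂ = 0.377
  ψ₂ = 0.377: g = -0.0058, g' = -0.576 → ψ₂ = 0.367
Converged at ψ₂ = 0.367.
  n-butane: x = 0.498, y = 0.862
  acetone: x = 0.254, y = 0.078
  chloroform: x = 0.248, y = 0.060

y_acetone (drum 2) = 0.078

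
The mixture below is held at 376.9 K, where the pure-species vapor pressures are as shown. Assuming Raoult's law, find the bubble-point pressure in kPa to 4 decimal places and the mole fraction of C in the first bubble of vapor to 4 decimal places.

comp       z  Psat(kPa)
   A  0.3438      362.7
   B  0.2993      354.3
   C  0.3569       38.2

Pbub = 244.3718 kPa, y_C = 0.0558

At the bubble point ψ → 0, so ΣzᵢKᵢ = 1 with Kᵢ = Pᵢˢᵃᵗ/P ⇒ P = ΣzᵢPᵢˢᵃᵗ.
P = 0.3438·362.7 + 0.2993·354.3 + 0.3569·38.2 = 244.3718 kPa
yᵢ = zᵢPᵢˢᵃᵗ/P ⇒ y_C = 0.3569·38.2/244.3718 = 0.0558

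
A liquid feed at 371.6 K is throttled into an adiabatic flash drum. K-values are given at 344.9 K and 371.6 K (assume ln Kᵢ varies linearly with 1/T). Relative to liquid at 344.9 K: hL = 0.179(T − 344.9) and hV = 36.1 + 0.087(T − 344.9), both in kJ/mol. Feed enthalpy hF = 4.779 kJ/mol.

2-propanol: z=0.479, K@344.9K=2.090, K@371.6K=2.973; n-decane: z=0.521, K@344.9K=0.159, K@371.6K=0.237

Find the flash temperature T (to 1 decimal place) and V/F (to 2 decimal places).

T = 347.1 K, V/F = 0.12

Adiabatic flash: solve Rachford–Rice at each trial T, then check hF = ψ·hV(T) + (1−ψ)·hL(T).
  T = 344.9 K: K = (2.090, 0.159), RR gives ψ = 0.092, H_out = 3.306 kJ/mol
  T = 371.6 K: K = (2.973, 0.237), RR gives ψ = 0.364, H_out = 17.016 kJ/mol
  T = 358.2 K: K = (2.507, 0.195), RR gives ψ = 0.250, H_out = 11.090 kJ/mol
  T = 351.5 K: K = (2.292, 0.176), RR gives ψ = 0.178, H_out = 7.509 kJ/mol
  T = 348.2 K: K = (2.189, 0.168), RR gives ψ = 0.137, H_out = 5.510 kJ/mol
  T = 346.5 K: K = (2.138, 0.163), RR gives ψ = 0.115, H_out = 4.403 kJ/mol
Linear interpolation between T = 346.5 (H_out = 4.403) and T = 348.2 (H_out = 5.510) on hF = 4.779 gives T ≈ 347.1 K, at which ψ = 0.12.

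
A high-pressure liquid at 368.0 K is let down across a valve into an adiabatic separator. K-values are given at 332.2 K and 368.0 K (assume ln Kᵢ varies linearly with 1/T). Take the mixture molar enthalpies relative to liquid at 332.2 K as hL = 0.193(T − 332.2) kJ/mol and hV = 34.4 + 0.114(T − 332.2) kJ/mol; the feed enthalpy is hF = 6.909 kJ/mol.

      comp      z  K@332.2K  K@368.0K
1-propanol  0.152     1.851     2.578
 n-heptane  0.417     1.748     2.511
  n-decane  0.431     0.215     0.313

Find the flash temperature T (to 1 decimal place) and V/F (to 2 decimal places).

T = 333.7 K, V/F = 0.19

Adiabatic flash: solve Rachford–Rice at each trial T, then check hF = ψ·hV(T) + (1−ψ)·hL(T).
  T = 332.2 K: K = (1.851, 1.748, 0.215), RR gives ψ = 0.169, H_out = 5.809 kJ/mol
  T = 368.0 K: K = (2.578, 2.511, 0.313), RR gives ψ = 0.546, H_out = 24.157 kJ/mol
  T = 350.1 K: K = (2.203, 2.115, 0.262), RR gives ψ = 0.392, H_out = 16.389 kJ/mol
  T = 341.1 K: K = (2.023, 1.926, 0.238), RR gives ψ = 0.294, H_out = 11.613 kJ/mol
  T = 336.6 K: K = (1.935, 1.835, 0.226), RR gives ψ = 0.235, H_out = 8.851 kJ/mol
  T = 334.4 K: K = (1.893, 1.791, 0.221), RR gives ψ = 0.203, H_out = 7.379 kJ/mol
Linear interpolation between T = 332.2 (H_out = 5.809) and T = 334.4 (H_out = 7.379) on hF = 6.909 gives T ≈ 333.7 K, at which ψ = 0.19.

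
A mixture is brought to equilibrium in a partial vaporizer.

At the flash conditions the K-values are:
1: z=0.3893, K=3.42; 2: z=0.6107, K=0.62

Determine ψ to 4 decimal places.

ψ = 0.7721

Material balance + equilibrium reduce to Σ zᵢ(Kᵢ−1)/(1+ψ(Kᵢ−1)) = 0.
Check two-phase: ΣzᵢKᵢ = 1.7100 > 1 and Σzᵢ/Kᵢ = 1.0988 > 1, so g(0) = 0.7100 > 0 and g(1) = -0.0988 < 0.
Binary case is linear: z₁(K₁−1)(1+ψ(K₂−1)) + z₂(K₂−1)(1+ψ(K₁−1)) = 0
⇒ ψ = [z₁(K₁−1)+z₂(K₂−1)] / [−(K₁−1)(K₂−1)] = 0.71004/0.91960 = 0.7721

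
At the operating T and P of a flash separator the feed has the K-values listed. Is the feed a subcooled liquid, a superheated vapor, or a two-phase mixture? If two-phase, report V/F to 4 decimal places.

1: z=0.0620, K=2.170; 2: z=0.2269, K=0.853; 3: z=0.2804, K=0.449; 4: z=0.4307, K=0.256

subcooled liquid

ΣzᵢKᵢ = 0.5642; Σzᵢ/Kᵢ = 2.6015.
Since ΣzᵢKᵢ < 1 the mixture is below its bubble point — single liquid phase.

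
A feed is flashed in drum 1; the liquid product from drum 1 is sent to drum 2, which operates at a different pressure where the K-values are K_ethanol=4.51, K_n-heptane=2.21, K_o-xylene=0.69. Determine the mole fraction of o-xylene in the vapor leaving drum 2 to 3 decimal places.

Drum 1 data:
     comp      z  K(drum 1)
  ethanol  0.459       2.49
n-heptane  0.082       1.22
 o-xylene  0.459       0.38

Drum 1:
Rachford–Rice: g(ψ₁) = Σ zᵢ(Kᵢ−1)/(1+ψ₁(Kᵢ−1)) = 0.
Feasibility: ΣzᵢKᵢ = 1.417, Σzᵢ/Kᵢ = 1.459 — both > 1, two phases present.
Iterate (Newton) starting at ψ₁ = 0.5:
  ψ₁ = 0.500: g = -0.0043, g' = -0.708 → ψ₁ = 0.494
Converged at ψ₁ = 0.494.
Drum-1 compositions:
  ethanol: x = 0.264, y = 0.658
  n-heptane: x = 0.074, y = 0.090
  o-xylene: x = 0.662, y = 0.251
Drum-2 feed = drum-1 liquid: z₂ = (0.2644, 0.0740, 0.6616).
Drum 2:
Rachford–Rice: g(ψ₂) = Σ zᵢ(Kᵢ−1)/(1+ψ₂(Kᵢ−1)) = 0.
Feasibility: ΣzᵢKᵢ = 1.812, Σzᵢ/Kᵢ = 1.051 — both > 1, two phases present.
Newton iteration, ψ₂⁰ = 0.53:
  ψ₂ = 0.530: g = 0.1335, g' = -0.529 → ψ₂ = 0.782
  ψ₂ = 0.782: g = 0.0230, g' = -0.372 → ψ₂ = 0.844
  ψ₂ = 0.844: g = 0.0007, g' = -0.351 → ψ₂ = 0.846
Converged at ψ₂ = 0.846.
  ethanol: x = 0.067, y = 0.300
  n-heptane: x = 0.037, y = 0.081
  o-xylene: x = 0.897, y = 0.619

y_o-xylene (drum 2) = 0.619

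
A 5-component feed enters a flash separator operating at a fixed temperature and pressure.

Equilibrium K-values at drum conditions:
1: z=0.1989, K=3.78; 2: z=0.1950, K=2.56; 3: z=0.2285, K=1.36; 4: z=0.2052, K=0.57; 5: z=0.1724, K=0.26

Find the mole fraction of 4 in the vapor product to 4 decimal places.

Let ψ = V/F and solve Σ zᵢ(Kᵢ−1)/(1+ψ(Kᵢ−1)) = 0.
Feasibility: ΣzᵢKᵢ = 1.7236, Σzᵢ/Kᵢ = 1.3199 — both > 1, two phases present.
Iterate (Newton) starting at ψ = 0.6:
  ψ = 0.6000: g = 0.08366, g' = -0.7369 → ψ = 0.7135
  ψ = 0.7135: g = -0.00285, g' = -0.8004 → ψ = 0.7100
Converged at ψ = 0.7100.
Compositions from xᵢ = zᵢ/(1+ψ(Kᵢ−1)), yᵢ = Kᵢxᵢ:
  1: x = 0.0669, y = 0.2528
  2: x = 0.0925, y = 0.2369
  3: x = 0.1820, y = 0.2475
  4: x = 0.2954, y = 0.1684
  5: x = 0.3632, y = 0.0944

y_4 = 0.1684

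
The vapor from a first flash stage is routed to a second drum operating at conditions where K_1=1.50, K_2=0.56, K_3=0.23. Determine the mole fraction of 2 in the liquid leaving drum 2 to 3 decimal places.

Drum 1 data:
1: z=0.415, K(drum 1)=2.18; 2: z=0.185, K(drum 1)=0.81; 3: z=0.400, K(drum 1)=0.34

Drum 1:
Material balance + equilibrium reduce to Σ zᵢ(Kᵢ−1)/(1+ψ₁(Kᵢ−1)) = 0.
Check two-phase: ΣzᵢKᵢ = 1.191 > 1 and Σzᵢ/Kᵢ = 1.595 > 1, so g(0) = 0.191 > 0 and g(1) = -0.595 < 0.
Newton–Raphson from ψ₁ = 0.51:
  ψ₁ = 0.510: g = -0.1312, g' = -0.629 → ψ₁ = 0.302
  ψ₁ = 0.302: g = -0.0057, g' = -0.593 → ψ₁ = 0.292
Converged at ψ₁ = 0.292.
Drum-1 compositions:
  1: x = 0.309, y = 0.673
  2: x = 0.196, y = 0.159
  3: x = 0.495, y = 0.168
Drum-2 feed = drum-1 vapor: z₂ = (0.6729, 0.1587, 0.1685).
Drum 2:
Material balance + equilibrium reduce to Σ zᵢ(Kᵢ−1)/(1+ψ₂(Kᵢ−1)) = 0.
Check two-phase: ΣzᵢKᵢ = 1.137 > 1 and Σzᵢ/Kᵢ = 1.464 > 1, so g(0) = 0.137 > 0 and g(1) = -0.464 < 0.
Iterate (Newton) starting at ψ₂ = 0.4:
  ψ₂ = 0.400: g = 0.0082, g' = -0.371 → ψ₂ = 0.422
Converged at ψ₂ = 0.422.
  1: x = 0.556, y = 0.834
  2: x = 0.195, y = 0.109
  3: x = 0.250, y = 0.057

x_2 (drum 2) = 0.195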